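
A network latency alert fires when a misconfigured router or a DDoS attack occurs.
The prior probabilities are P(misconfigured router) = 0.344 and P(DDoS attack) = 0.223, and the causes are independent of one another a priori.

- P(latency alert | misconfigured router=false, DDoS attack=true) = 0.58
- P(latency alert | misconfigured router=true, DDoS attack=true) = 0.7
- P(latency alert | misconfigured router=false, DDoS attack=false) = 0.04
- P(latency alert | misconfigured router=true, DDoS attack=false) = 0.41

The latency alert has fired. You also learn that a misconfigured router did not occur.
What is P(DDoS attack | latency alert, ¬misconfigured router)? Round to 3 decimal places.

P(DDoS attack | latency alert, ¬misconfigured router) ≈ 0.806

Weight on DDoS attack=true, given the evidence: 0.58·0.223 = 0.129340
Denominator P(latency alert | ¬misconfigured router): 0.04·0.777 + 0.58·0.223 = 0.160420
P(DDoS attack | latency alert, ¬misconfigured router) = 0.129340/0.160420 ≈ 0.806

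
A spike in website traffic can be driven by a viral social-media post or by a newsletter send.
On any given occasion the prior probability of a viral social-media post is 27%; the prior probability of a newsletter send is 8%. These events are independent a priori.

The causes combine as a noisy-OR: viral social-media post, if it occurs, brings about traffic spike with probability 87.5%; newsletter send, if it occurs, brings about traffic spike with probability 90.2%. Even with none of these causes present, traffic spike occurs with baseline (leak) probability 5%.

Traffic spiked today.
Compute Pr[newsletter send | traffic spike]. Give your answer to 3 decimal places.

Pr[newsletter send | traffic spike] ≈ 0.227

Under noisy-OR, P(traffic spike | causes) = 1 − (1−0.05)·∏(1−qᵢ) over the active causes.
Enumerate the 4 (viral social-media post, newsletter send) configurations and weight by the priors:
  P(traffic spike) = 0.05*0.73*0.92 + 0.9069*0.73*0.08 + 0.88125*0.27*0.92 + 0.988363*0.27*0.08
        = 0.033580 + 0.052963 + 0.218902 + 0.021349 = 0.326794
Keeping only the newsletter send-present terms gives 0.074312, so
  P(newsletter send | traffic spike) = 0.074312 / 0.326794 ≈ 0.227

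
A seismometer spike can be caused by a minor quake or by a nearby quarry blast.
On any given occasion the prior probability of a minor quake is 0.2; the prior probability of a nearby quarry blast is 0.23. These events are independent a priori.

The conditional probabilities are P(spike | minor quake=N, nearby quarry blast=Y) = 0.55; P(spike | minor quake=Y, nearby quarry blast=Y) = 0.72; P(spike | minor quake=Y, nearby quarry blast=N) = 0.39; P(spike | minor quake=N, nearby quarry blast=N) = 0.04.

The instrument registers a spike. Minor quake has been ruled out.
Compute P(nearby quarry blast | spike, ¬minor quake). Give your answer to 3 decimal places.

P(spike | ¬minor quake) = 0.04·0.77 + 0.55·0.23 = 0.030800 + 0.126500 = 0.157300
Of this, 0.126500 comes from 0.55·0.23 (the nearby quarry blast=true cases).
Hence the posterior is 0.126500/0.157300 ≈ 0.804.

P(nearby quarry blast | spike, ¬minor quake) ≈ 0.804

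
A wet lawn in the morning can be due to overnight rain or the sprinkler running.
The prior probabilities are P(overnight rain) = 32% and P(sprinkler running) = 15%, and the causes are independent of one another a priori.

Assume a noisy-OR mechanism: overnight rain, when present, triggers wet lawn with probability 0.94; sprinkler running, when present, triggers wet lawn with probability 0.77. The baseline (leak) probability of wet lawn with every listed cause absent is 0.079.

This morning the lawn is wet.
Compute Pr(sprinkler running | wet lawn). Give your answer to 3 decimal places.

Pr(sprinkler running | wet lawn) ≈ 0.297

Under noisy-OR, P(wet lawn | causes) = 1 − (1−0.079)·∏(1−qᵢ) over the active causes.
P(wet lawn) = 0.079*0.68*0.85 + 0.78817*0.68*0.15 + 0.94474*0.32*0.85 + 0.98729*0.32*0.15 = 0.045662 + 0.080393 + 0.256969 + 0.047390 = 0.430414
The sprinkler running-present share is 0.080393 + 0.047390 = 0.127783.
P(sprinkler running | wet lawn) = 0.127783 / 0.430414 ≈ 0.297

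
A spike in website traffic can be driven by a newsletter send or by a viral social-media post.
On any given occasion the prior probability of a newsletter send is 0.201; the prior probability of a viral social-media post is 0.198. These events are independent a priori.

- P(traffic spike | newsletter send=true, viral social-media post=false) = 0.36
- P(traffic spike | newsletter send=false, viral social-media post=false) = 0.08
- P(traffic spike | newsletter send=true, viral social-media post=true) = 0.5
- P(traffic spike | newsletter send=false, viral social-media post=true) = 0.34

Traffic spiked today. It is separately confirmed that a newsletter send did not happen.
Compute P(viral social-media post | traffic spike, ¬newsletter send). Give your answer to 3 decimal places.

Enumerate both values of viral social-media post and weight by the priors:
  P(traffic spike | ¬newsletter send) = 0.08*0.802 + 0.34*0.198
        = 0.064160 + 0.067320 = 0.131480
The terms with viral social-media post present sum to 0.067320, so
  P(viral social-media post | traffic spike, ¬newsletter send) = 0.067320 / 0.131480 ≈ 0.512

P(viral social-media post | traffic spike, ¬newsletter send) ≈ 0.512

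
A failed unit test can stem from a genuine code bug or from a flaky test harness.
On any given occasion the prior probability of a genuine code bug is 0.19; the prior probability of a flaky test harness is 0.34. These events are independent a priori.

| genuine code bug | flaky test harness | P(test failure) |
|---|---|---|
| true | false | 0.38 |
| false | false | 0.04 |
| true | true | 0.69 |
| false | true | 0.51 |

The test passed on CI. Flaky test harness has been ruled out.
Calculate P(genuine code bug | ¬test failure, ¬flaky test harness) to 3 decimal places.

P(genuine code bug | ¬test failure, ¬flaky test harness) ≈ 0.132

Enumerate both values of genuine code bug and weight by the priors:
  P(¬test failure | ¬flaky test harness) = 0.96·0.81 + 0.62·0.19
        = 0.777600 + 0.117800 = 0.895400
Keeping only the genuine code bug-present terms gives 0.117800, so
  P(genuine code bug | ¬test failure, ¬flaky test harness) = 0.117800 / 0.895400 ≈ 0.132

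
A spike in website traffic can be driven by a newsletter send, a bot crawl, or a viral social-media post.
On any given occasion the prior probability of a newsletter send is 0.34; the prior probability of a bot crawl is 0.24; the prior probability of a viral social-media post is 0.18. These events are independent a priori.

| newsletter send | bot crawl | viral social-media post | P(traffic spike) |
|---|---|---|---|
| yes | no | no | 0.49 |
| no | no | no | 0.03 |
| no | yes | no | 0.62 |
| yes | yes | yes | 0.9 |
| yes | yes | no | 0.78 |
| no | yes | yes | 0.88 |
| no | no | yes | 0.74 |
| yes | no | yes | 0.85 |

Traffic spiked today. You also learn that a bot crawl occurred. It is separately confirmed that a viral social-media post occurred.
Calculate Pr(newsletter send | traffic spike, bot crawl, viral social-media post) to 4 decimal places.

Numerator (weight on configurations with newsletter send): 0.9·0.34 = 0.306000
Normalizer over all consistent configurations: 0.88·0.66 + 0.9·0.34 = 0.886800
P(newsletter send | traffic spike, bot crawl, viral social-media post) = 0.306000/0.886800 ≈ 0.3451

Pr(newsletter send | traffic spike, bot crawl, viral social-media post) ≈ 0.3451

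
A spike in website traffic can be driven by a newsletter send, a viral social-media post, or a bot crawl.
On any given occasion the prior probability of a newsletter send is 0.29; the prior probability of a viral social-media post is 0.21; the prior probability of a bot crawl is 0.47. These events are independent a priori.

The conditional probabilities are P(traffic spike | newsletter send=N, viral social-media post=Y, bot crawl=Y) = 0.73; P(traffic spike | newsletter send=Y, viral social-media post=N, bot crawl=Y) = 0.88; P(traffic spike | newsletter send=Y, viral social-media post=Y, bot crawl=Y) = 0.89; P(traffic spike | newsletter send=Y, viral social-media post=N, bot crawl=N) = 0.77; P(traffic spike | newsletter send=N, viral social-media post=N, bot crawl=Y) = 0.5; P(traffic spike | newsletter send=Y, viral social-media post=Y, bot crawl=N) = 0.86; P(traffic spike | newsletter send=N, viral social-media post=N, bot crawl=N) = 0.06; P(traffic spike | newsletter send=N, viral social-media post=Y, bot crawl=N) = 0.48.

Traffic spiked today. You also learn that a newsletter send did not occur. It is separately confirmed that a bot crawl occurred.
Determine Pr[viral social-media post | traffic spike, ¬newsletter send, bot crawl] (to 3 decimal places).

Pr[viral social-media post | traffic spike, ¬newsletter send, bot crawl] ≈ 0.280

P(traffic spike | ¬newsletter send, bot crawl) = 0.5×0.79 + 0.73×0.21 = 0.395000 + 0.153300 = 0.548300
Restricting to configurations with viral social-media post present: 0.73×0.21 = 0.153300.
Hence the posterior is 0.153300/0.548300 ≈ 0.280.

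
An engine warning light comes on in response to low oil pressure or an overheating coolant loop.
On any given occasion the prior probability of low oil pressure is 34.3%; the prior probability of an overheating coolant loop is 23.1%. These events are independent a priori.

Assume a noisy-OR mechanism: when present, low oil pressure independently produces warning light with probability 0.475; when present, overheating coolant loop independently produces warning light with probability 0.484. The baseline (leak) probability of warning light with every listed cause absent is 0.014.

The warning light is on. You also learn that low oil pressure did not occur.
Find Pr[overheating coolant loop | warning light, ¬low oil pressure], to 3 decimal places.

Pr[overheating coolant loop | warning light, ¬low oil pressure] ≈ 0.913

Under noisy-OR, P(warning light | causes) = 1 − (1−0.014)·∏(1−qᵢ) over the active causes.
By total probability over both values of overheating coolant loop:
  P(warning light | ¬low oil pressure) = 0.014·0.769 + 0.491224·0.231
        = 0.010766 + 0.113473 = 0.124239
The terms with overheating coolant loop present sum to 0.113473, so
  P(overheating coolant loop | warning light, ¬low oil pressure) = 0.113473 / 0.124239 ≈ 0.913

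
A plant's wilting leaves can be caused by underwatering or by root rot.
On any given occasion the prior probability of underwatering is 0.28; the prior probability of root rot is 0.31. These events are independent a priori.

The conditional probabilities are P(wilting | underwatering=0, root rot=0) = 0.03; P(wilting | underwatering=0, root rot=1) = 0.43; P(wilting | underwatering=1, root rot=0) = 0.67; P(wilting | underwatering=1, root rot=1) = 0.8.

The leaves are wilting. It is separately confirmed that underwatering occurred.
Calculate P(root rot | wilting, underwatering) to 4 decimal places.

Weight on root rot=true, given the evidence: 0.8*0.31 = 0.248000
The normalizing constant is 0.67*0.69 + 0.8*0.31 = 0.710300
P(root rot | wilting, underwatering) = 0.248000/0.710300 ≈ 0.3491

P(root rot | wilting, underwatering) ≈ 0.3491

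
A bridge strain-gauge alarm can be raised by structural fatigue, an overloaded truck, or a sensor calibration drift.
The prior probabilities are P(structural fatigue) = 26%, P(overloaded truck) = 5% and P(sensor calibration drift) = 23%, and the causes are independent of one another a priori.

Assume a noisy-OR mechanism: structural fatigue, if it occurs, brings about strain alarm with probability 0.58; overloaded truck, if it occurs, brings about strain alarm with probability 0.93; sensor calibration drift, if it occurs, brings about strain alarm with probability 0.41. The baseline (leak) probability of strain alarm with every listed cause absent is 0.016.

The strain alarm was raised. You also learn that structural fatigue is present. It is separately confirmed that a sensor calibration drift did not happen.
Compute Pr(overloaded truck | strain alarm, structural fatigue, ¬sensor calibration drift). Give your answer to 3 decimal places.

Pr(overloaded truck | strain alarm, structural fatigue, ¬sensor calibration drift) ≈ 0.080

Under noisy-OR, P(strain alarm | causes) = 1 − (1−0.016)·∏(1−qᵢ) over the active causes.
Numerator (weight on configurations with overloaded truck): 0.97107×0.05 = 0.048553
The normalizing constant is 0.58672×0.95 + 0.97107×0.05 = 0.605937
Posterior = 0.048553 / 0.605937 ≈ 0.080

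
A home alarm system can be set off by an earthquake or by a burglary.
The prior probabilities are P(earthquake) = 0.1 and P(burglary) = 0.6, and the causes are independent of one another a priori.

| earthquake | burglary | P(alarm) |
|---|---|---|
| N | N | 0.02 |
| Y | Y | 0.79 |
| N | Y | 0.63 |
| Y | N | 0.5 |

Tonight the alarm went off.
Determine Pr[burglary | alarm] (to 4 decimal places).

Pr[burglary | alarm] ≈ 0.9344

Weight on burglary=true, given the evidence: 0.340200 + 0.047400 = 0.387600
Denominator P(alarm): 0.02×0.9×0.4 + 0.63×0.9×0.6 + 0.5×0.1×0.4 + 0.79×0.1×0.6 = 0.414800
P(burglary | alarm) = 0.387600/0.414800 ≈ 0.9344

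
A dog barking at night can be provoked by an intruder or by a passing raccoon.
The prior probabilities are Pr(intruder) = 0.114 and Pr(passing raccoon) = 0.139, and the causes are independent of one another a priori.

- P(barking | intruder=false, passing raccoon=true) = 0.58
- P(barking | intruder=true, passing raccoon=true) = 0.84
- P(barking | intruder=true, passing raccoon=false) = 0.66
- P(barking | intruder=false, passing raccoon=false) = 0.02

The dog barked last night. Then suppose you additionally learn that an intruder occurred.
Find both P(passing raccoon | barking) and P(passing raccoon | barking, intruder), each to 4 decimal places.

P(passing raccoon | barking) ≈ 0.5143; P(passing raccoon | barking, intruder) ≈ 0.1704

Enumerate the 4 (intruder, passing raccoon) configurations and weight by the priors:
  P(barking) = 0.02·0.886·0.861 + 0.58·0.886·0.139 + 0.66·0.114·0.861 + 0.84·0.114·0.139
        = 0.015257 + 0.071429 + 0.064782 + 0.013311 = 0.164779
The terms with passing raccoon present sum to 0.084740, so
  P(passing raccoon | barking) = 0.084740 / 0.164779 ≈ 0.5143

Now condition on the additional information:
Weight on passing raccoon=true, given the evidence: 0.84×0.139 = 0.116760
Denominator P(barking | intruder): 0.66×0.861 + 0.84×0.139 = 0.685020
Posterior = 0.116760 / 0.685020 ≈ 0.1704
The drop from 0.5143 to 0.1704 is the explaining-away (discounting) effect.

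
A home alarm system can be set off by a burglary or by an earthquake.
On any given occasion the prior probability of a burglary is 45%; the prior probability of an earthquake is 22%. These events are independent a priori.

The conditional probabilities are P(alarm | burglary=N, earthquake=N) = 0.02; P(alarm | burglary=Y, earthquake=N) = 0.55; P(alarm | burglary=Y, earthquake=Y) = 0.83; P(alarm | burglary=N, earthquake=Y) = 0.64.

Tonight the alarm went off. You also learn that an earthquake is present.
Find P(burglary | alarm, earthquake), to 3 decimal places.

P(alarm | earthquake) = 0.64·0.55 + 0.83·0.45 = 0.352000 + 0.373500 = 0.725500
The burglary-present share is 0.83·0.45 = 0.373500.
P(burglary | alarm, earthquake) = 0.373500 / 0.725500 ≈ 0.515

P(burglary | alarm, earthquake) ≈ 0.515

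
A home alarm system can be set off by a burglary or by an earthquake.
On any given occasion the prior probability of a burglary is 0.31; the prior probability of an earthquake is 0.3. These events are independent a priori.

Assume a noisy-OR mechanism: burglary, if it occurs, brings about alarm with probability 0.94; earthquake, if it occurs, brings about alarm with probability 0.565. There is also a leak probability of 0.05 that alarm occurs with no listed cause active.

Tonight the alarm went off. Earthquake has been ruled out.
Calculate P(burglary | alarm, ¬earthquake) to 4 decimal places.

P(burglary | alarm, ¬earthquake) ≈ 0.8944

Under noisy-OR, P(alarm | causes) = 1 − (1−0.05)·∏(1−qᵢ) over the active causes.
P(alarm | ¬earthquake) = 0.05×0.69 + 0.943×0.31 = 0.034500 + 0.292330 = 0.326830
Of this, 0.292330 comes from 0.943×0.31 (the burglary=true cases).
Hence the posterior is 0.292330/0.326830 ≈ 0.8944.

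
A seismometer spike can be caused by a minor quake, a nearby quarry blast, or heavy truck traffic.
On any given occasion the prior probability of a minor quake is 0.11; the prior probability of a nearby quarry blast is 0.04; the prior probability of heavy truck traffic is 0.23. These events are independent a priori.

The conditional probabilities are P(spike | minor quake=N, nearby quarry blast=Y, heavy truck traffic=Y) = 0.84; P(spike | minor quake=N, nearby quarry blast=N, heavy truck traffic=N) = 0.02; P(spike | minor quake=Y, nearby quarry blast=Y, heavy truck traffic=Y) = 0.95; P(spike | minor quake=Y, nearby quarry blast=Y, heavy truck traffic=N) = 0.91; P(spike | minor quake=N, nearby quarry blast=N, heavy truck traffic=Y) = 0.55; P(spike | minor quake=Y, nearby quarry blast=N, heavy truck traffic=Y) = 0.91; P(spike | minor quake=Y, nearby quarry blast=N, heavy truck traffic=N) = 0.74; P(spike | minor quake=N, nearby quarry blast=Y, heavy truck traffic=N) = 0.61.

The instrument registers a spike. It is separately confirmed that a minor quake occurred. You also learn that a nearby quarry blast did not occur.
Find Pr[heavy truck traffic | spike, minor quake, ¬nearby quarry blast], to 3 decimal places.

Weight on heavy truck traffic=true, given the evidence: 0.91*0.23 = 0.209300
Denominator P(spike | minor quake, ¬nearby quarry blast): 0.74*0.77 + 0.91*0.23 = 0.779100
Posterior = 0.209300 / 0.779100 ≈ 0.269

Pr[heavy truck traffic | spike, minor quake, ¬nearby quarry blast] ≈ 0.269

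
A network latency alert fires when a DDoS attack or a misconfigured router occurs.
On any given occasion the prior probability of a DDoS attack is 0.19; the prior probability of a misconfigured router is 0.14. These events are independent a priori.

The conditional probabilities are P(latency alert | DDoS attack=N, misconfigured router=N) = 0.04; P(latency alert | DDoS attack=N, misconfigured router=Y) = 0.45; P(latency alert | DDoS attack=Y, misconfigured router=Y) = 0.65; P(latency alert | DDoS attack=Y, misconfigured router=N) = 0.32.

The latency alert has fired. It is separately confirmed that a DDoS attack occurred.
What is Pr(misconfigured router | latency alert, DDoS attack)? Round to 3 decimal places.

Weight on misconfigured router=true, given the evidence: 0.65*0.14 = 0.091000
Denominator P(latency alert | DDoS attack): 0.32*0.86 + 0.65*0.14 = 0.366200
P(misconfigured router | latency alert, DDoS attack) = 0.091000/0.366200 ≈ 0.248

Pr(misconfigured router | latency alert, DDoS attack) ≈ 0.248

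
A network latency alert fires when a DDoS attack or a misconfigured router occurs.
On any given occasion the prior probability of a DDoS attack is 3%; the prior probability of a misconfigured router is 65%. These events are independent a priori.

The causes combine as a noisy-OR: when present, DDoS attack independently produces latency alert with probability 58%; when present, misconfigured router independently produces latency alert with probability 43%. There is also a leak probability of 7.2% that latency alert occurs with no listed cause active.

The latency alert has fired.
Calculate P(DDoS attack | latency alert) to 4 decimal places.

Under noisy-OR, P(latency alert | causes) = 1 − (1−0.072)·∏(1−qᵢ) over the active causes.
P(latency alert) = 0.072·0.97·0.35 + 0.47104·0.97·0.65 + 0.61024·0.03·0.35 + 0.777837·0.03·0.65 = 0.024444 + 0.296991 + 0.006408 + 0.015168 = 0.343011
Restricting to configurations with DDoS attack present: 0.006408 + 0.015168 = 0.021576.
So P(DDoS attack | latency alert) = 0.021576/0.343011 ≈ 0.0629.

P(DDoS attack | latency alert) ≈ 0.0629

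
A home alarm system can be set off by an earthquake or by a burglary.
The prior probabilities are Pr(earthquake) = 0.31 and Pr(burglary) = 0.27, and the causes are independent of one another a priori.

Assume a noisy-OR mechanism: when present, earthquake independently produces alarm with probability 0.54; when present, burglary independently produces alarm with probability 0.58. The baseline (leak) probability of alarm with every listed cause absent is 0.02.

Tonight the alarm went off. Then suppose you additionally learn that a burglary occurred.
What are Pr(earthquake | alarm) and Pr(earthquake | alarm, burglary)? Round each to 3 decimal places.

Pr(earthquake | alarm) ≈ 0.616; Pr(earthquake | alarm, burglary) ≈ 0.382

Under noisy-OR, P(alarm | causes) = 1 − (1−0.02)·∏(1−qᵢ) over the active causes.
Sum P(alarm|·) weighted by the priors over the 4 (earthquake, burglary) configurations:
  P(alarm) = 0.02·0.69·0.73 + 0.5884·0.69·0.27 + 0.5492·0.31·0.73 + 0.810664·0.31·0.27
        = 0.010074 + 0.109619 + 0.124284 + 0.067853 = 0.311830
Configurations with earthquake contribute 0.192137, so
  P(earthquake | alarm) = 0.192137 / 0.311830 ≈ 0.616

Now condition on the additional information:
P(alarm | burglary) = 0.5884·0.69 + 0.810664·0.31 = 0.405996 + 0.251306 = 0.657302
Restricting to configurations with earthquake present: 0.810664·0.31 = 0.251306.
So P(earthquake | alarm, burglary) = 0.251306/0.657302 ≈ 0.382.
— burglary explains away the evidence for earthquake.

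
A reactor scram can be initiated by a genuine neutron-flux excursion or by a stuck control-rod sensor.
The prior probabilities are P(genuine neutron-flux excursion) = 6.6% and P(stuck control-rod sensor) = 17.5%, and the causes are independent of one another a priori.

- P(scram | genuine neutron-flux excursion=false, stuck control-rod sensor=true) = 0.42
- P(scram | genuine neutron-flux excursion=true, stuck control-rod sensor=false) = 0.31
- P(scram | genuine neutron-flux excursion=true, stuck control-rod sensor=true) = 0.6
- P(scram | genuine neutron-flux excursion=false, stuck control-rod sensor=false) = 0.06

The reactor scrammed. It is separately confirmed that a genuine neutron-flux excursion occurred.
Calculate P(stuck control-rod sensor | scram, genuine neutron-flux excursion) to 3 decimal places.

Enumerate both values of stuck control-rod sensor and weight by the priors:
  P(scram | genuine neutron-flux excursion) = 0.31×0.825 + 0.6×0.175
        = 0.255750 + 0.105000 = 0.360750
Configurations with stuck control-rod sensor contribute 0.105000, so
  P(stuck control-rod sensor | scram, genuine neutron-flux excursion) = 0.105000 / 0.360750 ≈ 0.291

P(stuck control-rod sensor | scram, genuine neutron-flux excursion) ≈ 0.291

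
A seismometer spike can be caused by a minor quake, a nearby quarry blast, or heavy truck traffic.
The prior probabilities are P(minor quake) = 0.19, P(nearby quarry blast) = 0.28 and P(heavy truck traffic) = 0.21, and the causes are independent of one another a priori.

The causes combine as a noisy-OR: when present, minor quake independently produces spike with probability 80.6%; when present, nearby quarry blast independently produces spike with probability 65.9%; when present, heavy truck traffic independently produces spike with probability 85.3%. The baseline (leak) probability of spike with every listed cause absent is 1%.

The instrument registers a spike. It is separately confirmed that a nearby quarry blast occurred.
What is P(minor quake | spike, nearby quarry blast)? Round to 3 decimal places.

Under noisy-OR, P(spike | causes) = 1 − (1−0.01)·∏(1−qᵢ) over the active causes.
P(spike | nearby quarry blast) = 0.66241×0.81×0.79 + 0.950374×0.81×0.21 + 0.934508×0.19×0.79 + 0.990373×0.19×0.21 = 0.423876 + 0.161659 + 0.140270 + 0.039516 = 0.765321
The minor quake-present share is 0.140270 + 0.039516 = 0.179786.
So P(minor quake | spike, nearby quarry blast) = 0.179786/0.765321 ≈ 0.235.

P(minor quake | spike, nearby quarry blast) ≈ 0.235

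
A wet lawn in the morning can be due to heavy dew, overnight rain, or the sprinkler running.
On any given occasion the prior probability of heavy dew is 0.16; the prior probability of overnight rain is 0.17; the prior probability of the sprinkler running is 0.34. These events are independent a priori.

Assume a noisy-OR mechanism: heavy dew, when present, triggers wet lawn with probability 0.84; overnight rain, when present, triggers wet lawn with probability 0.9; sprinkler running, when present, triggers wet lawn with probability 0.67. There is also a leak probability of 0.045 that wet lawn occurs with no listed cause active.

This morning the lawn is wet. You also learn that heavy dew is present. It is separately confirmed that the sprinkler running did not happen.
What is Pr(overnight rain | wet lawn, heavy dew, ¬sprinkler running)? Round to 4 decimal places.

Pr(overnight rain | wet lawn, heavy dew, ¬sprinkler running) ≈ 0.1923

Under noisy-OR, P(wet lawn | causes) = 1 − (1−0.045)·∏(1−qᵢ) over the active causes.
P(wet lawn | heavy dew, ¬sprinkler running) = 0.8472·0.83 + 0.98472·0.17 = 0.703176 + 0.167402 = 0.870578
The overnight rain-present share is 0.98472·0.17 = 0.167402.
Hence the posterior is 0.167402/0.870578 ≈ 0.1923.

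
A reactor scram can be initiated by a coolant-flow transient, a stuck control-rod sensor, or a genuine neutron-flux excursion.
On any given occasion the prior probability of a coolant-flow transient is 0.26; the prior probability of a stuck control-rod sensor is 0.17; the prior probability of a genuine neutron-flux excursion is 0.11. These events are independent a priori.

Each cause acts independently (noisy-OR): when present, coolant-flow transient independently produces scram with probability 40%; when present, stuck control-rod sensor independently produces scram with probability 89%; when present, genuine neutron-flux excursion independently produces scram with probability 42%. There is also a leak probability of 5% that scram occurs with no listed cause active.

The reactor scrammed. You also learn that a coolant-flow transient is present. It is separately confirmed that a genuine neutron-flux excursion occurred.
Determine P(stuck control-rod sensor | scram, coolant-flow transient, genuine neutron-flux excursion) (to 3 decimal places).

Under noisy-OR, P(scram | causes) = 1 − (1−0.05)·∏(1−qᵢ) over the active causes.
Numerator (weight on configurations with stuck control-rod sensor): 0.963634*0.17 = 0.163818
Denominator P(scram | coolant-flow transient, genuine neutron-flux excursion): 0.6694*0.83 + 0.963634*0.17 = 0.719420
P(stuck control-rod sensor | scram, coolant-flow transient, genuine neutron-flux excursion) = 0.163818/0.719420 ≈ 0.228

P(stuck control-rod sensor | scram, coolant-flow transient, genuine neutron-flux excursion) ≈ 0.228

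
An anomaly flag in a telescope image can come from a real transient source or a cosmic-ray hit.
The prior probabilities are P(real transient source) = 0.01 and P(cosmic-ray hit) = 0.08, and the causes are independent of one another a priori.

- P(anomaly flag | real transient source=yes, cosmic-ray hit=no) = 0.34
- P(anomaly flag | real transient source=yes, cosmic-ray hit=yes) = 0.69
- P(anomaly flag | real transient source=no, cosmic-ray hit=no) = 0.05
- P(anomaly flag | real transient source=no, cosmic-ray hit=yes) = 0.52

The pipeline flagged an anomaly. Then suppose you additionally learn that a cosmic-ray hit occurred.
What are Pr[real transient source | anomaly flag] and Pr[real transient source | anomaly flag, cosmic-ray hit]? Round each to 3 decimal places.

Weight on real transient source=true, given the evidence: 0.003128 + 0.000552 = 0.003680
Normalizer over all consistent configurations: 0.05·0.99·0.92 + 0.52·0.99·0.08 + 0.34·0.01·0.92 + 0.69·0.01·0.08 = 0.090404
P(real transient source | anomaly flag) = 0.003680/0.090404 ≈ 0.041

Now also conditioning on cosmic-ray hit=true:
For the numerator, keep only real transient source=true terms: 0.69·0.01 = 0.006900
Denominator P(anomaly flag | cosmic-ray hit): 0.52·0.99 + 0.69·0.01 = 0.521700
P(real transient source | anomaly flag, cosmic-ray hit) = 0.006900/0.521700 ≈ 0.013

Pr[real transient source | anomaly flag] ≈ 0.041; Pr[real transient source | anomaly flag, cosmic-ray hit] ≈ 0.013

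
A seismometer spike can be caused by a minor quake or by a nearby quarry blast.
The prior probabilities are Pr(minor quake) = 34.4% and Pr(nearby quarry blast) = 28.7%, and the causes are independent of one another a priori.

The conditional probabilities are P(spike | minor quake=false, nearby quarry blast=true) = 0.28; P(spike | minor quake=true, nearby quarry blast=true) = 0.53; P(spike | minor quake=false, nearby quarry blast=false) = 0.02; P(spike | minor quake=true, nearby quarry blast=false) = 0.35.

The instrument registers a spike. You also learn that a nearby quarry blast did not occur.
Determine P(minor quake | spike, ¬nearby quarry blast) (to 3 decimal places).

P(spike | ¬nearby quarry blast) = 0.02×0.656 + 0.35×0.344 = 0.013120 + 0.120400 = 0.133520
The minor quake-present share is 0.35×0.344 = 0.120400.
So P(minor quake | spike, ¬nearby quarry blast) = 0.120400/0.133520 ≈ 0.902.

P(minor quake | spike, ¬nearby quarry blast) ≈ 0.902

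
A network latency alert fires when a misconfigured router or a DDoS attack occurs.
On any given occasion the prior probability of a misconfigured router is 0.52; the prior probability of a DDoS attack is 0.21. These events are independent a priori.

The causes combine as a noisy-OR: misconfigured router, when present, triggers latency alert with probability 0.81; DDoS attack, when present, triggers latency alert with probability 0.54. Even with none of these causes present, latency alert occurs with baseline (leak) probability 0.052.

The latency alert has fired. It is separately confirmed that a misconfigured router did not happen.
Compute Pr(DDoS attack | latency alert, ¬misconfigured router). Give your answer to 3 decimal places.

Pr(DDoS attack | latency alert, ¬misconfigured router) ≈ 0.742

Under noisy-OR, P(latency alert | causes) = 1 − (1−0.052)·∏(1−qᵢ) over the active causes.
P(latency alert | ¬misconfigured router) = 0.052*0.79 + 0.56392*0.21 = 0.041080 + 0.118423 = 0.159503
Of this, 0.118423 comes from 0.56392*0.21 (the DDoS attack=true cases).
So P(DDoS attack | latency alert, ¬misconfigured router) = 0.118423/0.159503 ≈ 0.742.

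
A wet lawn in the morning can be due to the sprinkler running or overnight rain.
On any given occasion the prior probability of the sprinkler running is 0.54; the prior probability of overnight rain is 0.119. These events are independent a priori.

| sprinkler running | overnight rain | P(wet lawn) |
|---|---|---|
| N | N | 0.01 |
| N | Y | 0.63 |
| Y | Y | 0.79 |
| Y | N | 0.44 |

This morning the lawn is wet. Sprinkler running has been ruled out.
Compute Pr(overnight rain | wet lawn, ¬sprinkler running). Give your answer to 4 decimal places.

Weight on overnight rain=true, given the evidence: 0.63·0.119 = 0.074970
Denominator P(wet lawn | ¬sprinkler running): 0.01·0.881 + 0.63·0.119 = 0.083780
Posterior = 0.074970 / 0.083780 ≈ 0.8948

Pr(overnight rain | wet lawn, ¬sprinkler running) ≈ 0.8948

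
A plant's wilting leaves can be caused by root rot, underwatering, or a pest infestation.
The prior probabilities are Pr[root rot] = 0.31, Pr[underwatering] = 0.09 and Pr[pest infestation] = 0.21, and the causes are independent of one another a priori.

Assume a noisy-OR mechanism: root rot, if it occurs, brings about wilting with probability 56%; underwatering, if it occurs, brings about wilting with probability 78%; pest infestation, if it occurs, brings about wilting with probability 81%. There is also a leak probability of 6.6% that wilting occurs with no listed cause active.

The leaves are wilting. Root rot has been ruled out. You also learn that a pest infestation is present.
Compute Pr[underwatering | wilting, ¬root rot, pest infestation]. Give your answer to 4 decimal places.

Under noisy-OR, P(wilting | causes) = 1 − (1−0.066)·∏(1−qᵢ) over the active causes.
Sum P(wilting|·) weighted by the priors over both values of underwatering:
  P(wilting | ¬root rot, pest infestation) = 0.82254×0.91 + 0.960959×0.09
        = 0.748511 + 0.086486 = 0.834997
The terms with underwatering present sum to 0.086486, so
  P(underwatering | wilting, ¬root rot, pest infestation) = 0.086486 / 0.834997 ≈ 0.1036

Pr[underwatering | wilting, ¬root rot, pest infestation] ≈ 0.1036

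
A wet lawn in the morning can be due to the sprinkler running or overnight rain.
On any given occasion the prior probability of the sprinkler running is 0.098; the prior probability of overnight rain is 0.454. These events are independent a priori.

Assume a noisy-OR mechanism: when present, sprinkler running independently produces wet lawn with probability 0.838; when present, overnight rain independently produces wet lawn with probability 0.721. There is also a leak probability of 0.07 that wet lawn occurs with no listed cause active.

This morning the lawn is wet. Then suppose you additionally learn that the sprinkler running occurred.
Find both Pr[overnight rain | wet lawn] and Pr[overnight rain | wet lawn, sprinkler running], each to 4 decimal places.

Pr[overnight rain | wet lawn] ≈ 0.8123; Pr[overnight rain | wet lawn, sprinkler running] ≈ 0.4840

Under noisy-OR, P(wet lawn | causes) = 1 − (1−0.07)·∏(1−qᵢ) over the active causes.
Numerator (weight on configurations with overnight rain): 0.303253 + 0.042622 = 0.345875
The normalizing constant is 0.07×0.902×0.546 + 0.74053×0.902×0.454 + 0.84934×0.098×0.546 + 0.957966×0.098×0.454 = 0.425795
P(overnight rain | wet lawn) = 0.345875/0.425795 ≈ 0.8123

Now condition on the additional information:
For the numerator, keep only overnight rain=true terms: 0.957966*0.454 = 0.434917
The normalizing constant is 0.84934*0.546 + 0.957966*0.454 = 0.898657
P(overnight rain | wet lawn, sprinkler running) = 0.434917/0.898657 ≈ 0.4840
This is intercausal reasoning (explaining away): once sprinkler running accounts for the wet lawn, overnight rain becomes less likely.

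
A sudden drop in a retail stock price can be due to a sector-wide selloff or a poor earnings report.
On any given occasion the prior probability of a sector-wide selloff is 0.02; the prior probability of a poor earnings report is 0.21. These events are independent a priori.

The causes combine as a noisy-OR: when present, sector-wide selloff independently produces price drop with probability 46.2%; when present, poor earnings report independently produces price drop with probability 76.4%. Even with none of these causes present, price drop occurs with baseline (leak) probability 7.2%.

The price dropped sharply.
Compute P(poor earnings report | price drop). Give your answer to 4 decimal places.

Under noisy-OR, P(price drop | causes) = 1 − (1−0.072)·∏(1−qᵢ) over the active causes.
Weight on poor earnings report=true, given the evidence: 0.160728 + 0.003705 = 0.164433
Denominator P(price drop): 0.072*0.98*0.79 + 0.780992*0.98*0.21 + 0.500736*0.02*0.79 + 0.882174*0.02*0.21 = 0.228087
P(poor earnings report | price drop) = 0.164433/0.228087 ≈ 0.7209

P(poor earnings report | price drop) ≈ 0.7209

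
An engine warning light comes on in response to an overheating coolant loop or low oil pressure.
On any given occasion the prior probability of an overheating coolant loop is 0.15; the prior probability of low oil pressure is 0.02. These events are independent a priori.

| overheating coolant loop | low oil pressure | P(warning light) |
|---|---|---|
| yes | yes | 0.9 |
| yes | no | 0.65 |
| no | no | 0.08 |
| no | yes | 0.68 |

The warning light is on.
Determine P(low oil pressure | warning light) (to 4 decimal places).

P(low oil pressure | warning light) ≈ 0.0808

P(warning light) = 0.08·0.85·0.98 + 0.68·0.85·0.02 + 0.65·0.15·0.98 + 0.9·0.15·0.02 = 0.066640 + 0.011560 + 0.095550 + 0.002700 = 0.176450
Of this, 0.014260 comes from 0.011560 + 0.002700 (the low oil pressure=true cases).
So P(low oil pressure | warning light) = 0.014260/0.176450 ≈ 0.0808.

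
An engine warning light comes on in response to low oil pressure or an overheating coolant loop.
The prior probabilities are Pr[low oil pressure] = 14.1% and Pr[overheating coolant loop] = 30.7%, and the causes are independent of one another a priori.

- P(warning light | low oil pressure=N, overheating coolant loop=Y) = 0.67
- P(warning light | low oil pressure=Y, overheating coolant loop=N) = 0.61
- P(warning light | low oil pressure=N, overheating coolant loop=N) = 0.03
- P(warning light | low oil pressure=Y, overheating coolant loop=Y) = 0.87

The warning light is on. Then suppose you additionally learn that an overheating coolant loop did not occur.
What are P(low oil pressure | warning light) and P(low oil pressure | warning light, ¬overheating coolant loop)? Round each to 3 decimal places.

P(low oil pressure | warning light) ≈ 0.333; P(low oil pressure | warning light, ¬overheating coolant loop) ≈ 0.769

Enumerate the 4 (low oil pressure, overheating coolant loop) configurations and weight by the priors:
  P(warning light) = 0.03·0.859·0.693 + 0.67·0.859·0.307 + 0.61·0.141·0.693 + 0.87·0.141·0.307
        = 0.017859 + 0.176688 + 0.059605 + 0.037660 = 0.291812
The terms with low oil pressure present sum to 0.097265, so
  P(low oil pressure | warning light) = 0.097265 / 0.291812 ≈ 0.333

Now condition on the additional information:
For the numerator, keep only low oil pressure=true terms: 0.61×0.141 = 0.086010
Denominator P(warning light | ¬overheating coolant loop): 0.03×0.859 + 0.61×0.141 = 0.111780
Posterior = 0.086010 / 0.111780 ≈ 0.769
With overheating coolant loop excluded, low oil pressure must carry more of the explanatory weight for the warning light.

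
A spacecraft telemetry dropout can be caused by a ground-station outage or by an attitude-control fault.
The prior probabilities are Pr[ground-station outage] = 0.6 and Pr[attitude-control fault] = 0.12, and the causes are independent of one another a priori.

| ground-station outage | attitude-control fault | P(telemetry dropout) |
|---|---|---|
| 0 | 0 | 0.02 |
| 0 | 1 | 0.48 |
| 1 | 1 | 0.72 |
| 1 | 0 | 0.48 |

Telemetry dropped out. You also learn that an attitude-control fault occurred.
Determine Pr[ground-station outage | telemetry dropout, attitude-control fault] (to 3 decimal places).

P(telemetry dropout | attitude-control fault) = 0.48·0.4 + 0.72·0.6 = 0.192000 + 0.432000 = 0.624000
Of this, 0.432000 comes from 0.72·0.6 (the ground-station outage=true cases).
Hence the posterior is 0.432000/0.624000 ≈ 0.692.

Pr[ground-station outage | telemetry dropout, attitude-control fault] ≈ 0.692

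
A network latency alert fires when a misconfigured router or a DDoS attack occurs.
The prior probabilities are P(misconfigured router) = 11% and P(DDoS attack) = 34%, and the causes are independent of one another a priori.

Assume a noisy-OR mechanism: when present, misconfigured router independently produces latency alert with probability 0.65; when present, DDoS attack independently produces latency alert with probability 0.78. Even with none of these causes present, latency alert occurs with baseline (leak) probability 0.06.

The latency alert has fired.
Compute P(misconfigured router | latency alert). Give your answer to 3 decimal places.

P(misconfigured router | latency alert) ≈ 0.233

Under noisy-OR, P(latency alert | causes) = 1 − (1−0.06)·∏(1−qᵢ) over the active causes.
Sum P(latency alert|·) weighted by the priors over the 4 (misconfigured router, DDoS attack) configurations:
  P(latency alert) = 0.06·0.89·0.66 + 0.7932·0.89·0.34 + 0.671·0.11·0.66 + 0.92762·0.11·0.34
        = 0.035244 + 0.240022 + 0.048715 + 0.034693 = 0.358674
The terms with misconfigured router present sum to 0.083408, so
  P(misconfigured router | latency alert) = 0.083408 / 0.358674 ≈ 0.233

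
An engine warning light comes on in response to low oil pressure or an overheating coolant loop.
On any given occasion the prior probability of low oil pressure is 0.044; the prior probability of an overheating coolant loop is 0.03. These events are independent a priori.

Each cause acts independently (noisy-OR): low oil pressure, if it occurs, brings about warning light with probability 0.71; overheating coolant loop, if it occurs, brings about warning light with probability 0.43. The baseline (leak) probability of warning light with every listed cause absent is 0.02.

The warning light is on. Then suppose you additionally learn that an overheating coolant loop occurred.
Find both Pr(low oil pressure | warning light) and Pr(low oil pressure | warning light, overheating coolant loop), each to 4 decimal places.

Pr(low oil pressure | warning light) ≈ 0.5036; Pr(low oil pressure | warning light, overheating coolant loop) ≈ 0.0804

Under noisy-OR, P(warning light | causes) = 1 − (1−0.02)·∏(1−qᵢ) over the active causes.
Enumerate the 4 (low oil pressure, overheating coolant loop) configurations and weight by the priors:
  P(warning light) = 0.02·0.956·0.97 + 0.4414·0.956·0.03 + 0.7158·0.044·0.97 + 0.838006·0.044·0.03
        = 0.018546 + 0.012659 + 0.030550 + 0.001106 = 0.062861
Configurations with low oil pressure contribute 0.031656, so
  P(low oil pressure | warning light) = 0.031656 / 0.062861 ≈ 0.5036

With the extra evidence:
Enumerate both values of low oil pressure and weight by the priors:
  P(warning light | overheating coolant loop) = 0.4414*0.956 + 0.838006*0.044
        = 0.421978 + 0.036872 = 0.458850
The terms with low oil pressure present sum to 0.036872, so
  P(low oil pressure | warning light, overheating coolant loop) = 0.036872 / 0.458850 ≈ 0.0804
Conditioning on overheating coolant loop lowers the posterior on low oil pressure: the classic explaining-away effect in a common-effect structure.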